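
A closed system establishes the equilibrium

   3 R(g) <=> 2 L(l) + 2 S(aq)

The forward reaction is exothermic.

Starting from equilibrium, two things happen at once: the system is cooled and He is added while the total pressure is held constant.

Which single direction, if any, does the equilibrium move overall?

cannot be determined

The forward reaction is exothermic. Lowering T favours the exothermic direction — shift to the right.
Adding inert gas at constant total pressure expands the volume and lowers every reacting partial pressure. With Δn_gas = 0 − 3 = -3, Q moves away from K toward the side with fewer gas moles, so the system shifts toward the side with more gas moles — to the left.
The individual effects push in opposite directions; without quantitative information the net direction cannot be determined.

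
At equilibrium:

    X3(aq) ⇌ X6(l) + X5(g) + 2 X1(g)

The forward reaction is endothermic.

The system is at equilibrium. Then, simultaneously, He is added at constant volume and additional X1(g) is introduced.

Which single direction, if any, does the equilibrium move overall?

left

At constant volume, adding an inert gas leaves every reacting species' partial pressure unchanged, so Q is unchanged — no shift from this change.
Adding X1 (g), a product, drives the reaction to the left.
Only the nonzero effect(s) matter; the net shift is to the left.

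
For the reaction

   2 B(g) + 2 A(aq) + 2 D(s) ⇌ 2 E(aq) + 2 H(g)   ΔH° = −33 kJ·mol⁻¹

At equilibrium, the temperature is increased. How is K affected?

decreases

K depends on temperature via the van 't Hoff relation. The forward reaction is exothermic, so raising T decreases K.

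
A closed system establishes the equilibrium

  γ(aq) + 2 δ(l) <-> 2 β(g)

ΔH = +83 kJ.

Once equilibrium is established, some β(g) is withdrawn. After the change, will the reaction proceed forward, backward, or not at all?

Removing β (g), a product, drives the reaction to the right.

right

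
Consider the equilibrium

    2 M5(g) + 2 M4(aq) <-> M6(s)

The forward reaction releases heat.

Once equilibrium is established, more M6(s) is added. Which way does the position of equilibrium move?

no shift

M6 is a pure solid; its activity is 1 regardless of amount, so Q is unaffected — no shift from this change.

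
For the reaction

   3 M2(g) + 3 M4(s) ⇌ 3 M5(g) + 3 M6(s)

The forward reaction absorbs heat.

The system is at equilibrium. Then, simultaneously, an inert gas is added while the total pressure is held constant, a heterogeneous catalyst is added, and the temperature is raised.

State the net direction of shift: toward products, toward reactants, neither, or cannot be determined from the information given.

right

Adding inert gas at constant total pressure expands the volume, scaling every reacting partial pressure by the same factor. Δn_gas = 3 − 3 = 0, so Q is unchanged — no shift.
A catalyst speeds both forward and reverse rates equally; it changes neither Q nor K — no shift from this change.
The forward reaction is endothermic. Raising T favours the endothermic direction — shift to the right.
Only the nonzero effect(s) matter; the net shift is to the right.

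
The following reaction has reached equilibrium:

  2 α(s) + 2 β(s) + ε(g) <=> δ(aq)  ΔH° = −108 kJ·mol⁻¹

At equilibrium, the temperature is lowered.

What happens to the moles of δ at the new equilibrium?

The forward reaction is exothermic. Lowering T favours the exothermic direction — shift to the right.
The net shift is to the right. δ is a product, so its amount increases.

increases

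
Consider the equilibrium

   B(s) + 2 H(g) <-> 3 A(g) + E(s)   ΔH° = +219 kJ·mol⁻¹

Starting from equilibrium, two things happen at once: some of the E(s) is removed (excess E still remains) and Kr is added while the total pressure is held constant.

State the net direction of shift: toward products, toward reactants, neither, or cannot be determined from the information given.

E is a pure solid; its activity is 1 regardless of amount, so Q is unaffected — no shift from this change.
Adding inert gas at constant total pressure expands the volume and lowers every reacting partial pressure. With Δn_gas = 3 − 2 = +1, Q moves away from K toward the side with fewer gas moles, so the system shifts toward the side with more gas moles — to the right.
Only the nonzero effect(s) matter; the net shift is to the right.

right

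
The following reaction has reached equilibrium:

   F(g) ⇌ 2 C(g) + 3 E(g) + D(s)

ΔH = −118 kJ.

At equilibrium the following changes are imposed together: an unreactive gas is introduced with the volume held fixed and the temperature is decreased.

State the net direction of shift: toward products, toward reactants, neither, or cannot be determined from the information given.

right

At constant volume, adding an inert gas leaves every reacting species' partial pressure unchanged, so Q is unchanged — no shift from this change.
The forward reaction is exothermic. Lowering T favours the exothermic direction — shift to the right.
Only the nonzero effect(s) matter; the net shift is to the right.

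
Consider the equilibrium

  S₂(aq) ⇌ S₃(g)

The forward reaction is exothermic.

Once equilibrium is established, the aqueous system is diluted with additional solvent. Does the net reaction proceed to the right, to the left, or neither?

left

Dilution lowers every aqueous concentration by the same factor. Δn_aq = 0 − 1 = -1, so the system shifts toward the side with more dissolved moles — to the left.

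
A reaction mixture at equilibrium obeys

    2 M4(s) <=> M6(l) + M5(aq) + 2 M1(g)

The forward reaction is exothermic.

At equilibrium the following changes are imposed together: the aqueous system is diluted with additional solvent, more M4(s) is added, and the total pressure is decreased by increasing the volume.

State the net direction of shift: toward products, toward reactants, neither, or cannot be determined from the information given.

right

Dilution lowers every aqueous concentration by the same factor. Δn_aq = 1 − 0 = +1, so the system shifts toward the side with more dissolved moles — to the right.
M4 is a pure solid; its activity is 1 regardless of amount, so Q is unaffected — no shift from this change.
Gas moles: reactants 0, products 2 (Δn_gas = +2). Expansion shifts the system toward the side with more moles of gas — to the right.
Only the nonzero effect(s) matter; the net shift is to the right.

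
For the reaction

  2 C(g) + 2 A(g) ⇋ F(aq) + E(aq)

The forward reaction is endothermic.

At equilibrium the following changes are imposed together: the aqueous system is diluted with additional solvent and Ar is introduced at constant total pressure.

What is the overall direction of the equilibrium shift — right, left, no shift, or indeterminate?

cannot be determined

Dilution lowers every aqueous concentration by the same factor. Δn_aq = 2 − 0 = +2, so the system shifts toward the side with more dissolved moles — to the right.
Adding inert gas at constant total pressure expands the volume and lowers every reacting partial pressure. With Δn_gas = 0 − 4 = -4, Q moves away from K toward the side with fewer gas moles, so the system shifts toward the side with more gas moles — to the left.
The individual effects push in opposite directions; without quantitative information the net direction cannot be determined.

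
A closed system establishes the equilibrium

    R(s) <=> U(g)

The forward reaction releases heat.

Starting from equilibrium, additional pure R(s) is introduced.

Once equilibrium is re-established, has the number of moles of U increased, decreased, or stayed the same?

unchanged

R is a pure solid; its activity is 1 regardless of amount, so Q is unaffected — no shift from this change.
No net shift occurs, so the amount of U is unchanged.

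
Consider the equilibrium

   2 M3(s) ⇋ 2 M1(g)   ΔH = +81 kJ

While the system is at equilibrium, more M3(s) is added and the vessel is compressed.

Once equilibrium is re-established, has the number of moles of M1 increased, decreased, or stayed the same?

M3 is a pure solid; its activity is 1 regardless of amount, so Q is unaffected — no shift from this change.
Gas moles: reactants 0, products 2 (Δn_gas = +2). Compression shifts the system toward the side with fewer moles of gas — to the left.
The net shift is to the left. M1 is a product, so its amount decreases.

decreases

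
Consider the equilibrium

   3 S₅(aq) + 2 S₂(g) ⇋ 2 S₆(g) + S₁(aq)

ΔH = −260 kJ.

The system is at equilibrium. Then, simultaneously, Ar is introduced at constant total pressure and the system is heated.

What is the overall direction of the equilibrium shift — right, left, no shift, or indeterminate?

left

Adding inert gas at constant total pressure expands the volume, scaling every reacting partial pressure by the same factor. Δn_gas = 2 − 2 = 0, so Q is unchanged — no shift.
The forward reaction is exothermic. Raising T favours the endothermic direction — shift to the left.
Only the nonzero effect(s) matter; the net shift is to the left.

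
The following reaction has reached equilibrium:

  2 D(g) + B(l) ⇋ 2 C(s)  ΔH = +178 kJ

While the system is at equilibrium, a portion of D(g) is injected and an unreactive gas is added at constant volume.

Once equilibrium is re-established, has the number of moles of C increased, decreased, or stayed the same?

Adding D (g), a reactant, drives the reaction to the right.
At constant volume, adding an inert gas leaves every reacting species' partial pressure unchanged, so Q is unchanged — no shift from this change.
The net shift is to the right. C is a product, so its amount increases.

increases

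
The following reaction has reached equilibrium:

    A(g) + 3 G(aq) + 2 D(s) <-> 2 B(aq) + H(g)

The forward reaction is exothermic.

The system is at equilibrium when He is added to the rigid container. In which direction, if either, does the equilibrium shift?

no shift

At constant volume, adding an inert gas leaves every reacting species' partial pressure unchanged, so Q is unchanged — no shift from this change.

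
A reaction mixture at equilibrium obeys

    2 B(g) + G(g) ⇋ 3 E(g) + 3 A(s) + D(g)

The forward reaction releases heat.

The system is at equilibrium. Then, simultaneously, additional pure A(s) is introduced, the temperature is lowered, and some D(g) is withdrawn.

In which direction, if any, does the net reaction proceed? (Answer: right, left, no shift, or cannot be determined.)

right

A is a pure solid; its activity is 1 regardless of amount, so Q is unaffected — no shift from this change.
The forward reaction is exothermic. Lowering T favours the exothermic direction — shift to the right.
Removing D (g), a product, drives the reaction to the right.
Only the nonzero effect(s) matter; the net shift is to the right.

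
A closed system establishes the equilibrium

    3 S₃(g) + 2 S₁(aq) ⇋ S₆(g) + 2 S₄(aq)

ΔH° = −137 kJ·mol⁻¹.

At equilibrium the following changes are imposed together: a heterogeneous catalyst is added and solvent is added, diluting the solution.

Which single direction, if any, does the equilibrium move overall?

no shift

A catalyst speeds both forward and reverse rates equally; it changes neither Q nor K — no shift from this change.
Dilution scales every aqueous concentration by the same factor. Δn_aq = 2 − 2 = 0, so Q is unchanged — no shift.
None of the changes alters Q relative to K, so there is no net shift.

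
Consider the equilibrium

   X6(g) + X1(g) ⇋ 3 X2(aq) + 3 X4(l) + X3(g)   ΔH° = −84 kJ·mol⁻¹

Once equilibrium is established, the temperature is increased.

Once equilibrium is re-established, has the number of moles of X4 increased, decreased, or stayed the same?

The forward reaction is exothermic. Raising T favours the endothermic direction — shift to the left.
The net shift is to the left. X4 is a product, so its amount decreases.

decreases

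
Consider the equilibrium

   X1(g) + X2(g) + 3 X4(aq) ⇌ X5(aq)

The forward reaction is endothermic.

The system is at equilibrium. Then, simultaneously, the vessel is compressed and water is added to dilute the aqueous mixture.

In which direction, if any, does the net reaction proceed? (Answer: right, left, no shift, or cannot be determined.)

cannot be determined

Gas moles: reactants 2, products 0 (Δn_gas = -2). Compression shifts the system toward the side with fewer moles of gas — to the right.
Dilution lowers every aqueous concentration by the same factor. Δn_aq = 1 − 3 = -2, so the system shifts toward the side with more dissolved moles — to the left.
The individual effects push in opposite directions; without quantitative information the net direction cannot be determined.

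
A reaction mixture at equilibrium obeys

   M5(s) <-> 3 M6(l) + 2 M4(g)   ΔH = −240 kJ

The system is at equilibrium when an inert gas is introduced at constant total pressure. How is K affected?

The equilibrium constant depends only on temperature. This perturbation may move the position of equilibrium, but since T is unchanged, K itself is unchanged.

unchanged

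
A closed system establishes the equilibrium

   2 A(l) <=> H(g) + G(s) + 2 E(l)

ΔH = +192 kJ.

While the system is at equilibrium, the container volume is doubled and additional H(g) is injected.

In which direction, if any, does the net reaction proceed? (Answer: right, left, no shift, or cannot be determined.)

Gas moles: reactants 0, products 1 (Δn_gas = +1). Expansion shifts the system toward the side with more moles of gas — to the right.
Adding H (g), a product, drives the reaction to the left.
The individual effects push in opposite directions; without quantitative information the net direction cannot be determined.

cannot be determined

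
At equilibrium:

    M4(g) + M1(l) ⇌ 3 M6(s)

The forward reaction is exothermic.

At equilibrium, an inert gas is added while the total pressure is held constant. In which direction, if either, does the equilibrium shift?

left

Adding inert gas at constant total pressure expands the volume and lowers every reacting partial pressure. With Δn_gas = 0 − 1 = -1, Q moves away from K toward the side with fewer gas moles, so the system shifts toward the side with more gas moles — to the left.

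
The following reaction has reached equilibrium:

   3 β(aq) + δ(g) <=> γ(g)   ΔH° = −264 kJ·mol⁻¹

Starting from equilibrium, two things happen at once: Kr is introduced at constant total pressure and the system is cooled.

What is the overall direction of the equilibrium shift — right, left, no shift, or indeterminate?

right

Adding inert gas at constant total pressure expands the volume, scaling every reacting partial pressure by the same factor. Δn_gas = 1 − 1 = 0, so Q is unchanged — no shift.
The forward reaction is exothermic. Lowering T favours the exothermic direction — shift to the right.
Only the nonzero effect(s) matter; the net shift is to the right.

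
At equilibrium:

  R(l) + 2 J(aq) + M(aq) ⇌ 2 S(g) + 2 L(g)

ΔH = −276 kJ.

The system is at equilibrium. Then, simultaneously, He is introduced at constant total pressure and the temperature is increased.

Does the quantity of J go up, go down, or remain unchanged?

Adding inert gas at constant total pressure expands the volume and lowers every reacting partial pressure. With Δn_gas = 4 − 0 = +4, Q moves away from K toward the side with fewer gas moles, so the system shifts toward the side with more gas moles — to the right.
The forward reaction is exothermic. Raising T favours the endothermic direction — shift to the left.
The two effects oppose each other, so the net shift — and hence the change in J — cannot be determined from the given information.

cannot be determined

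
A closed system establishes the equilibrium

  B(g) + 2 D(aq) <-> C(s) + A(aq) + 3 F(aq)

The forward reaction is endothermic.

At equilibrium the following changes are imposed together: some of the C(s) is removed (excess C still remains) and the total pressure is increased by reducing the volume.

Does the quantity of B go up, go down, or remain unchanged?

C is a pure solid; its activity is 1 regardless of amount, so Q is unaffected — no shift from this change.
Gas moles: reactants 1, products 0 (Δn_gas = -1). Compression shifts the system toward the side with fewer moles of gas — to the right.
The net shift is to the right. B is a reactant, so its amount decreases.

decreases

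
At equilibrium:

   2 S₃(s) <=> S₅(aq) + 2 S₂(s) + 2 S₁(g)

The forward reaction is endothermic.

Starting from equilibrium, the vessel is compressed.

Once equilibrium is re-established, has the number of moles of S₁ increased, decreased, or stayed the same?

decreases

Gas moles: reactants 0, products 2 (Δn_gas = +2). Compression shifts the system toward the side with fewer moles of gas — to the left.
The net shift is to the left. S₁ is a product, so its amount decreases.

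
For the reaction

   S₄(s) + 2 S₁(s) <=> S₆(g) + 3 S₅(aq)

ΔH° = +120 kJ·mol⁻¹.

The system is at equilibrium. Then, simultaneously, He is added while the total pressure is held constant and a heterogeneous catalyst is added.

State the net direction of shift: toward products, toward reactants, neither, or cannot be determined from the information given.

right

Adding inert gas at constant total pressure expands the volume and lowers every reacting partial pressure. With Δn_gas = 1 − 0 = +1, Q moves away from K toward the side with fewer gas moles, so the system shifts toward the side with more gas moles — to the right.
A catalyst speeds both forward and reverse rates equally; it changes neither Q nor K — no shift from this change.
Only the nonzero effect(s) matter; the net shift is to the right.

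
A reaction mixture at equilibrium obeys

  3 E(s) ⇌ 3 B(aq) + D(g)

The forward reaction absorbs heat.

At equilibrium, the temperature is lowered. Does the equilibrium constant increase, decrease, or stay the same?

K depends on temperature via the van 't Hoff relation. The forward reaction is endothermic, so lowering T decreases K.

decreases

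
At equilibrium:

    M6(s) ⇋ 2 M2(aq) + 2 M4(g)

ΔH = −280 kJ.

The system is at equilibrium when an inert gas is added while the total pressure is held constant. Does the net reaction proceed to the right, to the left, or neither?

right

Adding inert gas at constant total pressure expands the volume and lowers every reacting partial pressure. With Δn_gas = 2 − 0 = +2, Q moves away from K toward the side with fewer gas moles, so the system shifts toward the side with more gas moles — to the right.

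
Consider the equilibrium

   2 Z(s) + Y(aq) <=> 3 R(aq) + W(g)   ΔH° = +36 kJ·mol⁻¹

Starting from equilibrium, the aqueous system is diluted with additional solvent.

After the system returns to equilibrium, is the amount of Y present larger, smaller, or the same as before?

Dilution lowers every aqueous concentration by the same factor. Δn_aq = 3 − 1 = +2, so the system shifts toward the side with more dissolved moles — to the right.
The net shift is to the right. Y is a reactant, so its amount decreases.

decreases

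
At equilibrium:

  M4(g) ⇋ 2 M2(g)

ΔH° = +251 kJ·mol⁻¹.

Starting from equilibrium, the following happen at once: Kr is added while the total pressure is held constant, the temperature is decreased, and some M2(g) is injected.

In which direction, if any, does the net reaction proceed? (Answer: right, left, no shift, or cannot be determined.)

Adding inert gas at constant total pressure expands the volume and lowers every reacting partial pressure. With Δn_gas = 2 − 1 = +1, Q moves away from K toward the side with fewer gas moles, so the system shifts toward the side with more gas moles — to the right.
The forward reaction is endothermic. Lowering T favours the exothermic direction — shift to the left.
Adding M2 (g), a product, drives the reaction to the left.
The individual effects push in opposite directions; without quantitative information the net direction cannot be determined.

cannot be determined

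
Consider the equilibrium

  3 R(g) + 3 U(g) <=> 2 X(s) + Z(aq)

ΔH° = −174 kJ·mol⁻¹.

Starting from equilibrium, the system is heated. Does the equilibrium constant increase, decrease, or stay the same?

K depends on temperature via the van 't Hoff relation. The forward reaction is exothermic, so raising T decreases K.

decreases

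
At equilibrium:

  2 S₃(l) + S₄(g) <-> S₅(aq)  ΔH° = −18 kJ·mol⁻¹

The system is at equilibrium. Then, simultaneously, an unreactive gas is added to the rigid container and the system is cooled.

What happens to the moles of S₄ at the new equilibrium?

decreases

At constant volume, adding an inert gas leaves every reacting species' partial pressure unchanged, so Q is unchanged — no shift from this change.
The forward reaction is exothermic. Lowering T favours the exothermic direction — shift to the right.
The net shift is to the right. S₄ is a reactant, so its amount decreases.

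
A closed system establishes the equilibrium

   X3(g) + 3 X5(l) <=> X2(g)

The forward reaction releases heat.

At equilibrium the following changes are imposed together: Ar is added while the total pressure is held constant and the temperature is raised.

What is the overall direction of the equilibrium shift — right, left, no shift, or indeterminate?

left

Adding inert gas at constant total pressure expands the volume, scaling every reacting partial pressure by the same factor. Δn_gas = 1 − 1 = 0, so Q is unchanged — no shift.
The forward reaction is exothermic. Raising T favours the endothermic direction — shift to the left.
Only the nonzero effect(s) matter; the net shift is to the left.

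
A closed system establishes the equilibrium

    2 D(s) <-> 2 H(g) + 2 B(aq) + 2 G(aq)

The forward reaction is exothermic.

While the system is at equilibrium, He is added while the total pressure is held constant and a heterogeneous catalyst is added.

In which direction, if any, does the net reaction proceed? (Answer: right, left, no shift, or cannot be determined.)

Adding inert gas at constant total pressure expands the volume and lowers every reacting partial pressure. With Δn_gas = 2 − 0 = +2, Q moves away from K toward the side with fewer gas moles, so the system shifts toward the side with more gas moles — to the right.
A catalyst speeds both forward and reverse rates equally; it changes neither Q nor K — no shift from this change.
Only the nonzero effect(s) matter; the net shift is to the right.

right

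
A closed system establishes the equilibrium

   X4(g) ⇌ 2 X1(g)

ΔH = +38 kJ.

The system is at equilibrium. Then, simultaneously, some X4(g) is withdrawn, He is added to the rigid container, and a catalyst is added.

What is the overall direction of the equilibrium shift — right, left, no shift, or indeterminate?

Removing X4 (g), a reactant, drives the reaction to the left.
At constant volume, adding an inert gas leaves every reacting species' partial pressure unchanged, so Q is unchanged — no shift from this change.
A catalyst speeds both forward and reverse rates equally; it changes neither Q nor K — no shift from this change.
Only the nonzero effect(s) matter; the net shift is to the left.

left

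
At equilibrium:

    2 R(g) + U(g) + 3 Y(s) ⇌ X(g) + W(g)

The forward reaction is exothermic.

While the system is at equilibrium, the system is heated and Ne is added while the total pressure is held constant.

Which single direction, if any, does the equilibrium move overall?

left

The forward reaction is exothermic. Raising T favours the endothermic direction — shift to the left.
Adding inert gas at constant total pressure expands the volume and lowers every reacting partial pressure. With Δn_gas = 2 − 3 = -1, Q moves away from K toward the side with fewer gas moles, so the system shifts toward the side with more gas moles — to the left.
All effects act in the same direction — net shift to the left.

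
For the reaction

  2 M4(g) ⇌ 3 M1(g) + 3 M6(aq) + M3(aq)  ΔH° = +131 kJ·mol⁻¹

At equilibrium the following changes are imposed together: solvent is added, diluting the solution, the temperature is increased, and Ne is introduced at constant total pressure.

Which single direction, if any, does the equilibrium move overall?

right

Dilution lowers every aqueous concentration by the same factor. Δn_aq = 4 − 0 = +4, so the system shifts toward the side with more dissolved moles — to the right.
The forward reaction is endothermic. Raising T favours the endothermic direction — shift to the right.
Adding inert gas at constant total pressure expands the volume and lowers every reacting partial pressure. With Δn_gas = 3 − 2 = +1, Q moves away from K toward the side with fewer gas moles, so the system shifts toward the side with more gas moles — to the right.
All effects act in the same direction — net shift to the right.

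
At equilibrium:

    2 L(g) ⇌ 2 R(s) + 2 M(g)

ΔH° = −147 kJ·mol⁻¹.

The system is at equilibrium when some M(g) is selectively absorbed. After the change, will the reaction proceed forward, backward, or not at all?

right

Removing M (g), a product, drives the reaction to the right.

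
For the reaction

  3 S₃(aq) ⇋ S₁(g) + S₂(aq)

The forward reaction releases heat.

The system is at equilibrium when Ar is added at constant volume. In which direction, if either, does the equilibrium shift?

no shift

At constant volume, adding an inert gas leaves every reacting species' partial pressure unchanged, so Q is unchanged — no shift from this change.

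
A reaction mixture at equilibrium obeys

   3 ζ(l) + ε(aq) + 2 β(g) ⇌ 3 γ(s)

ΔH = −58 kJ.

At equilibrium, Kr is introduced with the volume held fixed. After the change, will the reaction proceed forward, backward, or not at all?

no shift

At constant volume, adding an inert gas leaves every reacting species' partial pressure unchanged, so Q is unchanged — no shift from this change.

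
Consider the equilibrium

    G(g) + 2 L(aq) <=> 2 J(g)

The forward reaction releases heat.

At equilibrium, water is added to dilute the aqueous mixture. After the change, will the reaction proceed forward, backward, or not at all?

Dilution lowers every aqueous concentration by the same factor. Δn_aq = 0 − 2 = -2, so the system shifts toward the side with more dissolved moles — to the left.

left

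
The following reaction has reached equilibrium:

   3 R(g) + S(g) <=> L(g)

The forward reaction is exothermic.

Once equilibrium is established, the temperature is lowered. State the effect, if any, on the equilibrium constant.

increases

K depends on temperature via the van 't Hoff relation. The forward reaction is exothermic, so lowering T increases K.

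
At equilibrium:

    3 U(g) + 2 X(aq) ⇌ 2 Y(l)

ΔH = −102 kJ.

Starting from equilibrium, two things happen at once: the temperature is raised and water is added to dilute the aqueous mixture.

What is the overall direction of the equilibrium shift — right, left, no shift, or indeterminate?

The forward reaction is exothermic. Raising T favours the endothermic direction — shift to the left.
Dilution lowers every aqueous concentration by the same factor. Δn_aq = 0 − 2 = -2, so the system shifts toward the side with more dissolved moles — to the left.
All effects act in the same direction — net shift to the left.

left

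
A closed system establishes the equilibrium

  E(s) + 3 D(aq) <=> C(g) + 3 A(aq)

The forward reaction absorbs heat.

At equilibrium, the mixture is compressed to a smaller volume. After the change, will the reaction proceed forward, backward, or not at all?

Gas moles: reactants 0, products 1 (Δn_gas = +1). Compression shifts the system toward the side with fewer moles of gas — to the left.

left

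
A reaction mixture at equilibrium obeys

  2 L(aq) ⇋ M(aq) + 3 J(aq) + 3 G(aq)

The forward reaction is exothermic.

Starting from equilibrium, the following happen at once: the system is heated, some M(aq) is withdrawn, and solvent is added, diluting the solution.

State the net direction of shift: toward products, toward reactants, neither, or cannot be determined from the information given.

cannot be determined

The forward reaction is exothermic. Raising T favours the endothermic direction — shift to the left.
Removing M (aq), a product, drives the reaction to the right.
Dilution lowers every aqueous concentration by the same factor. Δn_aq = 7 − 2 = +5, so the system shifts toward the side with more dissolved moles — to the right.
The individual effects push in opposite directions; without quantitative information the net direction cannot be determined.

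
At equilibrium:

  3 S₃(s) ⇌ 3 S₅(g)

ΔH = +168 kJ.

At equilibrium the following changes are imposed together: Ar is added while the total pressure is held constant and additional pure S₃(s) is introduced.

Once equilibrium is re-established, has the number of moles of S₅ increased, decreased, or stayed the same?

Adding inert gas at constant total pressure expands the volume and lowers every reacting partial pressure. With Δn_gas = 3 − 0 = +3, Q moves away from K toward the side with fewer gas moles, so the system shifts toward the side with more gas moles — to the right.
S₃ is a pure solid; its activity is 1 regardless of amount, so Q is unaffected — no shift from this change.
The net shift is to the right. S₅ is a product, so its amount increases.

increases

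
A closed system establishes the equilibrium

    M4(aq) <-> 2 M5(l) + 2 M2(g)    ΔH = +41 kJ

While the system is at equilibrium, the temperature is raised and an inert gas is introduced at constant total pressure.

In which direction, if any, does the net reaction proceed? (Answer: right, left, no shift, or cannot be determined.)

The forward reaction is endothermic. Raising T favours the endothermic direction — shift to the right.
Adding inert gas at constant total pressure expands the volume and lowers every reacting partial pressure. With Δn_gas = 2 − 0 = +2, Q moves away from K toward the side with fewer gas moles, so the system shifts toward the side with more gas moles — to the right.
All effects act in the same direction — net shift to the right.

right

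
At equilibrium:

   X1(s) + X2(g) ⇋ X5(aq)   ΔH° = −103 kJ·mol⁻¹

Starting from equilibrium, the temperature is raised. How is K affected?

K depends on temperature via the van 't Hoff relation. The forward reaction is exothermic, so raising T decreases K.

decreases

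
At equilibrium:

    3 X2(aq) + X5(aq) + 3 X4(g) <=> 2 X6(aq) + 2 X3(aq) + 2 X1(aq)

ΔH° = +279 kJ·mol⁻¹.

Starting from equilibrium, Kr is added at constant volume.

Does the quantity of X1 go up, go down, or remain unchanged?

unchanged

At constant volume, adding an inert gas leaves every reacting species' partial pressure unchanged, so Q is unchanged — no shift from this change.
No net shift occurs, so the amount of X1 is unchanged.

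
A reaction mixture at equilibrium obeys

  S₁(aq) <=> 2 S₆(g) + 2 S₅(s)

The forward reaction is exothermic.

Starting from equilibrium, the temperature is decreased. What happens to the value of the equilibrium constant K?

increases

K depends on temperature via the van 't Hoff relation. The forward reaction is exothermic, so lowering T increases K.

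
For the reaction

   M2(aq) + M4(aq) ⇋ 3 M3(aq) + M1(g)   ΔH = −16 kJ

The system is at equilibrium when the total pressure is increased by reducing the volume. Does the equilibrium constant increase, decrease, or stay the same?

The equilibrium constant depends only on temperature. This perturbation may move the position of equilibrium, but since T is unchanged, K itself is unchanged.

unchanged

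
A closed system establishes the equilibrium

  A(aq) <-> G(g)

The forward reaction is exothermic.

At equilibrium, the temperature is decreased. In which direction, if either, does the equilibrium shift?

right

The forward reaction is exothermic. Lowering T favours the exothermic direction — shift to the right.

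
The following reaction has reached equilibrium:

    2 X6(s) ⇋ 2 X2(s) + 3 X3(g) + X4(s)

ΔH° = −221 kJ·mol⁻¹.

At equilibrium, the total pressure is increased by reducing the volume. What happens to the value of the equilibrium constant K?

unchanged

The equilibrium constant depends only on temperature. This perturbation may move the position of equilibrium, but since T is unchanged, K itself is unchanged.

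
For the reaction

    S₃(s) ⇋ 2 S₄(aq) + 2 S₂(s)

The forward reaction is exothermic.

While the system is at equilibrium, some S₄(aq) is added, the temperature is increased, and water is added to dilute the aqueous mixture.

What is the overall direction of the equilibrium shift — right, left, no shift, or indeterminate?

cannot be determined

Adding S₄ (aq), a product, drives the reaction to the left.
The forward reaction is exothermic. Raising T favours the endothermic direction — shift to the left.
Dilution lowers every aqueous concentration by the same factor. Δn_aq = 2 − 0 = +2, so the system shifts toward the side with more dissolved moles — to the right.
The individual effects push in opposite directions; without quantitative information the net direction cannot be determined.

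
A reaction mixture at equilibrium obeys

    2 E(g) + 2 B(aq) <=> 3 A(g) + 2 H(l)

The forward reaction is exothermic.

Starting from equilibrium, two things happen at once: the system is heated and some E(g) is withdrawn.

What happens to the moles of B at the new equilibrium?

increases

The forward reaction is exothermic. Raising T favours the endothermic direction — shift to the left.
Removing E (g), a reactant, drives the reaction to the left.
The net shift is to the left. B is a reactant, so its amount increases.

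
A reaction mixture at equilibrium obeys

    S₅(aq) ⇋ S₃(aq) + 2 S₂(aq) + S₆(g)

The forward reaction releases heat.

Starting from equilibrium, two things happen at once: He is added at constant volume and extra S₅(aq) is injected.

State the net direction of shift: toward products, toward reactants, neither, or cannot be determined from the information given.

At constant volume, adding an inert gas leaves every reacting species' partial pressure unchanged, so Q is unchanged — no shift from this change.
Adding S₅ (aq), a reactant, drives the reaction to the right.
Only the nonzero effect(s) matter; the net shift is to the right.

right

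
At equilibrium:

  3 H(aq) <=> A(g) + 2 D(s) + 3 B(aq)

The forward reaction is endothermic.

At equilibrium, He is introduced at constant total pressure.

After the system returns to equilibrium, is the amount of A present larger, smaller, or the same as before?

increases

Adding inert gas at constant total pressure expands the volume and lowers every reacting partial pressure. With Δn_gas = 1 − 0 = +1, Q moves away from K toward the side with fewer gas moles, so the system shifts toward the side with more gas moles — to the right.
The net shift is to the right. A is a product, so its amount increases.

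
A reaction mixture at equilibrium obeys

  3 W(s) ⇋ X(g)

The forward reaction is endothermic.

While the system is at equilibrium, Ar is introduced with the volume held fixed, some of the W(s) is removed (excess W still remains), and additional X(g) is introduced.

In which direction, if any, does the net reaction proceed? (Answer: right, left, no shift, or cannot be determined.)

left

At constant volume, adding an inert gas leaves every reacting species' partial pressure unchanged, so Q is unchanged — no shift from this change.
W is a pure solid; its activity is 1 regardless of amount, so Q is unaffected — no shift from this change.
Adding X (g), a product, drives the reaction to the left.
Only the nonzero effect(s) matter; the net shift is to the left.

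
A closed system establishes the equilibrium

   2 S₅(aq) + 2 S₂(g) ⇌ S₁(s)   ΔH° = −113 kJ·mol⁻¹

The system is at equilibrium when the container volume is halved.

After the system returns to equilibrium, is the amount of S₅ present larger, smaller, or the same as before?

decreases

Gas moles: reactants 2, products 0 (Δn_gas = -2). Compression shifts the system toward the side with fewer moles of gas — to the right.
The net shift is to the right. S₅ is a reactant, so its amount decreases.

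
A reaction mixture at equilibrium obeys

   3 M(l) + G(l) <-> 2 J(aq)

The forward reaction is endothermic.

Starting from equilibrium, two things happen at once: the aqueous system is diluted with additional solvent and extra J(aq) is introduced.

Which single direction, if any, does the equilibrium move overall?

cannot be determined

Dilution lowers every aqueous concentration by the same factor. Δn_aq = 2 − 0 = +2, so the system shifts toward the side with more dissolved moles — to the right.
Adding J (aq), a product, drives the reaction to the left.
The individual effects push in opposite directions; without quantitative information the net direction cannot be determined.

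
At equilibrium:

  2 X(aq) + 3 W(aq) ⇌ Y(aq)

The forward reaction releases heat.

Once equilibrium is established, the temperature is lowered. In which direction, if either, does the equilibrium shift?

The forward reaction is exothermic. Lowering T favours the exothermic direction — shift to the right.

right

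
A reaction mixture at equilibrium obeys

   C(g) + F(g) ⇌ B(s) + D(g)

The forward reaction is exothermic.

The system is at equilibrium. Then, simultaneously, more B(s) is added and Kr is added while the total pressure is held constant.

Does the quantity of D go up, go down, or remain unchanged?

decreases

B is a pure solid; its activity is 1 regardless of amount, so Q is unaffected — no shift from this change.
Adding inert gas at constant total pressure expands the volume and lowers every reacting partial pressure. With Δn_gas = 1 − 2 = -1, Q moves away from K toward the side with fewer gas moles, so the system shifts toward the side with more gas moles — to the left.
The net shift is to the left. D is a product, so its amount decreases.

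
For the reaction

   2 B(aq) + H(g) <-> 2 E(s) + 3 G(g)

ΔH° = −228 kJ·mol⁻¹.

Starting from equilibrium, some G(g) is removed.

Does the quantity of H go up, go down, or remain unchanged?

Removing G (g), a product, drives the reaction to the right.
The net shift is to the right. H is a reactant, so its amount decreases.

decreases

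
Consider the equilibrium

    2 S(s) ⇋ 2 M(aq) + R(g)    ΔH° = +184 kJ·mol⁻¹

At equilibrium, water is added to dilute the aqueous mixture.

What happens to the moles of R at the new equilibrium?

Dilution lowers every aqueous concentration by the same factor. Δn_aq = 2 − 0 = +2, so the system shifts toward the side with more dissolved moles — to the right.
The net shift is to the right. R is a product, so its amount increases.

increases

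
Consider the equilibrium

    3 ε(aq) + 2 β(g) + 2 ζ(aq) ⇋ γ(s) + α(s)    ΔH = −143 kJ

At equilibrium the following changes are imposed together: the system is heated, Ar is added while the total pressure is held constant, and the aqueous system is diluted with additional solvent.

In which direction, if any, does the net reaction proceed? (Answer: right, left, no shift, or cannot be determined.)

The forward reaction is exothermic. Raising T favours the endothermic direction — shift to the left.
Adding inert gas at constant total pressure expands the volume and lowers every reacting partial pressure. With Δn_gas = 0 − 2 = -2, Q moves away from K toward the side with fewer gas moles, so the system shifts toward the side with more gas moles — to the left.
Dilution lowers every aqueous concentration by the same factor. Δn_aq = 0 − 5 = -5, so the system shifts toward the side with more dissolved moles — to the left.
All effects act in the same direction — net shift to the left.

left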